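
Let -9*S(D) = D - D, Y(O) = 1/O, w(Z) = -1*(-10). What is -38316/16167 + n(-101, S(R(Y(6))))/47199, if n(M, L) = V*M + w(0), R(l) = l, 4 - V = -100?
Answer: -219792598/84785137 ≈ -2.5923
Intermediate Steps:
V = 104 (V = 4 - 1*(-100) = 4 + 100 = 104)
w(Z) = 10
S(D) = 0 (S(D) = -(D - D)/9 = -⅑*0 = 0)
n(M, L) = 10 + 104*M (n(M, L) = 104*M + 10 = 10 + 104*M)
-38316/16167 + n(-101, S(R(Y(6))))/47199 = -38316/16167 + (10 + 104*(-101))/47199 = -38316*1/16167 + (10 - 10504)*(1/47199) = -12772/5389 - 10494*1/47199 = -12772/5389 - 3498/15733 = -219792598/84785137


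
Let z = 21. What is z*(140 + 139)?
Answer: 5859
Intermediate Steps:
z*(140 + 139) = 21*(140 + 139) = 21*279 = 5859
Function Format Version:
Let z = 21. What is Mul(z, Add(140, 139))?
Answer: 5859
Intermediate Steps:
Mul(z, Add(140, 139)) = Mul(21, Add(140, 139)) = Mul(21, 279) = 5859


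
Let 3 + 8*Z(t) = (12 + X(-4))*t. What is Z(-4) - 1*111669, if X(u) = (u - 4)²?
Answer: -893659/8 ≈ -1.1171e+5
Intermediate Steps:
X(u) = (-4 + u)²
Z(t) = -3/8 + 19*t/2 (Z(t) = -3/8 + ((12 + (-4 - 4)²)*t)/8 = -3/8 + ((12 + (-8)²)*t)/8 = -3/8 + ((12 + 64)*t)/8 = -3/8 + (76*t)/8 = -3/8 + 19*t/2)
Z(-4) - 1*111669 = (-3/8 + (19/2)*(-4)) - 1*111669 = (-3/8 - 38) - 111669 = -307/8 - 111669 = -893659/8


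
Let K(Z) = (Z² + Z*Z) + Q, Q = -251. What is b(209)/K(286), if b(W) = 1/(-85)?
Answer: -1/13883985 ≈ -7.2025e-8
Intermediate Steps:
K(Z) = -251 + 2*Z² (K(Z) = (Z² + Z*Z) - 251 = (Z² + Z²) - 251 = 2*Z² - 251 = -251 + 2*Z²)
b(W) = -1/85
b(209)/K(286) = -1/(85*(-251 + 2*286²)) = -1/(85*(-251 + 2*81796)) = -1/(85*(-251 + 163592)) = -1/85/163341 = -1/85*1/163341 = -1/13883985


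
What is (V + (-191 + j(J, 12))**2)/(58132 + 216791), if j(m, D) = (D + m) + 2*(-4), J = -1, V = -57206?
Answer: -21862/274923 ≈ -0.079520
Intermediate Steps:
j(m, D) = -8 + D + m (j(m, D) = (D + m) - 8 = -8 + D + m)
(V + (-191 + j(J, 12))**2)/(58132 + 216791) = (-57206 + (-191 + (-8 + 12 - 1))**2)/(58132 + 216791) = (-57206 + (-191 + 3)**2)/274923 = (-57206 + (-188)**2)*(1/274923) = (-57206 + 35344)*(1/274923) = -21862*1/274923 = -21862/274923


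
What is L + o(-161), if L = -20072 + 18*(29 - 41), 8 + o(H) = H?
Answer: -20457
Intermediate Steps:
o(H) = -8 + H
L = -20288 (L = -20072 + 18*(-12) = -20072 - 216 = -20288)
L + o(-161) = -20288 + (-8 - 161) = -20288 - 169 = -20457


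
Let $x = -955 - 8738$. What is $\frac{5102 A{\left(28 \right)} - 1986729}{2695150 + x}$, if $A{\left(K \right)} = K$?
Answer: $- \frac{1843873}{2685457} \approx -0.68661$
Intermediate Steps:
$x = -9693$ ($x = -955 - 8738 = -9693$)
$\frac{5102 A{\left(28 \right)} - 1986729}{2695150 + x} = \frac{5102 \cdot 28 - 1986729}{2695150 - 9693} = \frac{142856 - 1986729}{2685457} = \left(-1843873\right) \frac{1}{2685457} = - \frac{1843873}{2685457}$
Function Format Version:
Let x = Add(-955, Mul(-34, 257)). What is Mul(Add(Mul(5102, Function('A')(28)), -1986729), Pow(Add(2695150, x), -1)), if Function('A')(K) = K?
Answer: Rational(-1843873, 2685457) ≈ -0.68661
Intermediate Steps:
x = -9693 (x = Add(-955, -8738) = -9693)
Mul(Add(Mul(5102, Function('A')(28)), -1986729), Pow(Add(2695150, x), -1)) = Mul(Add(Mul(5102, 28), -1986729), Pow(Add(2695150, -9693), -1)) = Mul(Add(142856, -1986729), Pow(2685457, -1)) = Mul(-1843873, Rational(1, 2685457)) = Rational(-1843873, 2685457)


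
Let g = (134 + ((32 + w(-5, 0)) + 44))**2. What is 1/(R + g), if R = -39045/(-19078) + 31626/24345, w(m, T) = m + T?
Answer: 51605990/2168914386567 ≈ 2.3793e-5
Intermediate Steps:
w(m, T) = T + m
g = 42025 (g = (134 + ((32 + (0 - 5)) + 44))**2 = (134 + ((32 - 5) + 44))**2 = (134 + (27 + 44))**2 = (134 + 71)**2 = 205**2 = 42025)
R = 172656817/51605990 (R = -39045*(-1/19078) + 31626*(1/24345) = 39045/19078 + 3514/2705 = 172656817/51605990 ≈ 3.3457)
1/(R + g) = 1/(172656817/51605990 + 42025) = 1/(2168914386567/51605990) = 51605990/2168914386567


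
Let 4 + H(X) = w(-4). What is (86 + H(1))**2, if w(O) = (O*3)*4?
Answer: 1156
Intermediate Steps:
w(O) = 12*O (w(O) = (3*O)*4 = 12*O)
H(X) = -52 (H(X) = -4 + 12*(-4) = -4 - 48 = -52)
(86 + H(1))**2 = (86 - 52)**2 = 34**2 = 1156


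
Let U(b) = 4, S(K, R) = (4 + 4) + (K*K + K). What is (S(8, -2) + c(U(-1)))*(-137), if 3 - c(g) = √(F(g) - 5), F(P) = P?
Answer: -11371 + 137*I ≈ -11371.0 + 137.0*I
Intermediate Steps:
S(K, R) = 8 + K + K² (S(K, R) = 8 + (K² + K) = 8 + (K + K²) = 8 + K + K²)
c(g) = 3 - √(-5 + g) (c(g) = 3 - √(g - 5) = 3 - √(-5 + g))
(S(8, -2) + c(U(-1)))*(-137) = ((8 + 8 + 8²) + (3 - √(-5 + 4)))*(-137) = ((8 + 8 + 64) + (3 - √(-1)))*(-137) = (80 + (3 - I))*(-137) = (83 - I)*(-137) = -11371 + 137*I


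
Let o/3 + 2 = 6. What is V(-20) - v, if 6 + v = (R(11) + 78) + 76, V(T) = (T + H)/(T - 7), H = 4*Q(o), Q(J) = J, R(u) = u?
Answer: -4321/27 ≈ -160.04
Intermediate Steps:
o = 12 (o = -6 + 3*6 = -6 + 18 = 12)
H = 48 (H = 4*12 = 48)
V(T) = (48 + T)/(-7 + T) (V(T) = (T + 48)/(T - 7) = (48 + T)/(-7 + T))
v = 159 (v = -6 + ((11 + 78) + 76) = -6 + (89 + 76) = -6 + 165 = 159)
V(-20) - v = (48 - 20)/(-7 - 20) - 1*159 = 28/(-27) - 159 = -1/27*28 - 159 = -28/27 - 159 = -4321/27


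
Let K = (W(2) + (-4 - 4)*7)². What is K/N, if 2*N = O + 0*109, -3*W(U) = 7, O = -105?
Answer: -1750/27 ≈ -64.815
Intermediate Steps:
W(U) = -7/3 (W(U) = -⅓*7 = -7/3)
K = 30625/9 (K = (-7/3 + (-4 - 4)*7)² = (-7/3 - 8*7)² = (-7/3 - 56)² = (-175/3)² = 30625/9 ≈ 3402.8)
N = -105/2 (N = (-105 + 0*109)/2 = (-105 + 0)/2 = (½)*(-105) = -105/2 ≈ -52.500)
K/N = 30625/(9*(-105/2)) = (30625/9)*(-2/105) = -1750/27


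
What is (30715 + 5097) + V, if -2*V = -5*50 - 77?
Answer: 71951/2 ≈ 35976.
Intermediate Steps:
V = 327/2 (V = -(-5*50 - 77)/2 = -(-250 - 77)/2 = -1/2*(-327) = 327/2 ≈ 163.50)
(30715 + 5097) + V = (30715 + 5097) + 327/2 = 35812 + 327/2 = 71951/2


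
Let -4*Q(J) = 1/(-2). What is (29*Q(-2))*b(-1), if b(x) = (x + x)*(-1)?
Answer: 29/4 ≈ 7.2500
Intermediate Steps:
b(x) = -2*x (b(x) = (2*x)*(-1) = -2*x)
Q(J) = ⅛ (Q(J) = -¼/(-2) = -¼*(-½) = ⅛)
(29*Q(-2))*b(-1) = (29*(⅛))*(-2*(-1)) = (29/8)*2 = 29/4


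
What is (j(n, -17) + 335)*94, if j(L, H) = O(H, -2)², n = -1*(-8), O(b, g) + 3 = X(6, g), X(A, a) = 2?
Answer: 31584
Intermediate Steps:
O(b, g) = -1 (O(b, g) = -3 + 2 = -1)
n = 8
j(L, H) = 1 (j(L, H) = (-1)² = 1)
(j(n, -17) + 335)*94 = (1 + 335)*94 = 336*94 = 31584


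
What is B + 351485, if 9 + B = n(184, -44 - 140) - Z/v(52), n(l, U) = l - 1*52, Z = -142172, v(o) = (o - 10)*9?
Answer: 66524998/189 ≈ 3.5198e+5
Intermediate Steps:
v(o) = -90 + 9*o (v(o) = (-10 + o)*9 = -90 + 9*o)
n(l, U) = -52 + l (n(l, U) = l - 52 = -52 + l)
B = 94333/189 (B = -9 + ((-52 + 184) - (-142172)/(-90 + 9*52)) = -9 + (132 - (-142172)/(-90 + 468)) = -9 + (132 - (-142172)/378) = -9 + (132 - 1*(-71086/189)) = -9 + (132 + 71086/189) = -9 + 96034/189 = 94333/189 ≈ 499.12)
B + 351485 = 94333/189 + 351485 = 66524998/189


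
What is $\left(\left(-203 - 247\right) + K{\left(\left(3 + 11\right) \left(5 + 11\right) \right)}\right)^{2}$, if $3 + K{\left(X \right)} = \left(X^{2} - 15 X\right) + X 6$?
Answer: $2275957849$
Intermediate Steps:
$K{\left(X \right)} = -3 + X^{2} - 9 X$ ($K{\left(X \right)} = -3 + \left(\left(X^{2} - 15 X\right) + X 6\right) = -3 + \left(\left(X^{2} - 15 X\right) + 6 X\right) = -3 + \left(X^{2} - 9 X\right) = -3 + X^{2} - 9 X$)
$\left(\left(-203 - 247\right) + K{\left(\left(3 + 11\right) \left(5 + 11\right) \right)}\right)^{2} = \left(\left(-203 - 247\right) - \left(3 - \left(3 + 11\right)^{2} \left(5 + 11\right)^{2} + 9 \left(3 + 11\right) \left(5 + 11\right)\right)\right)^{2} = \left(-450 - \left(3 - 50176 + 9 \cdot 14 \cdot 16\right)\right)^{2} = \left(-450 - \left(2019 - 50176\right)\right)^{2} = \left(-450 - -48157\right)^{2} = \left(-450 + 48157\right)^{2} = 47707^{2} = 2275957849$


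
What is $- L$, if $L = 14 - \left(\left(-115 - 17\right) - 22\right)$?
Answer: $-168$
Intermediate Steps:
$L = 168$ ($L = 14 - \left(-132 - 22\right) = 14 - -154 = 14 + 154 = 168$)
$- L = \left(-1\right) 168 = -168$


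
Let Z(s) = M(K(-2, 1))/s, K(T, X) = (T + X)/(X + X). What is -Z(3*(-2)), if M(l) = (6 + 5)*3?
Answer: 11/2 ≈ 5.5000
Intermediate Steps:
K(T, X) = (T + X)/(2*X) (K(T, X) = (T + X)/((2*X)) = (T + X)*(1/(2*X)) = (T + X)/(2*X))
M(l) = 33 (M(l) = 11*3 = 33)
Z(s) = 33/s
-Z(3*(-2)) = -33/(3*(-2)) = -33/(-6) = -33*(-1)/6 = -1*(-11/2) = 11/2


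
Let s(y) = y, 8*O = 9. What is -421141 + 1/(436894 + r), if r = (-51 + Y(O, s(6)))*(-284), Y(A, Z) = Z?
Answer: -189376158033/449674 ≈ -4.2114e+5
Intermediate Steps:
O = 9/8 (O = (⅛)*9 = 9/8 ≈ 1.1250)
r = 12780 (r = (-51 + 6)*(-284) = -45*(-284) = 12780)
-421141 + 1/(436894 + r) = -421141 + 1/(436894 + 12780) = -421141 + 1/449674 = -189376158033/449674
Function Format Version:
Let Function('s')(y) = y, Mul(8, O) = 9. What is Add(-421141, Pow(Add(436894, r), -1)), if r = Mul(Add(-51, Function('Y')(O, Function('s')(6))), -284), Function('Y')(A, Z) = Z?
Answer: Rational(-189376158033, 449674) ≈ -4.2114e+5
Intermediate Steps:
O = Rational(9, 8) (O = Mul(Rational(1, 8), 9) = Rational(9, 8) ≈ 1.1250)
r = 12780 (r = Mul(Add(-51, 6), -284) = Mul(-45, -284) = 12780)
Add(-421141, Pow(Add(436894, r), -1)) = Add(-421141, Pow(Add(436894, 12780), -1)) = Add(-421141, Pow(449674, -1)) = Add(-421141, Rational(1, 449674)) = Rational(-189376158033, 449674)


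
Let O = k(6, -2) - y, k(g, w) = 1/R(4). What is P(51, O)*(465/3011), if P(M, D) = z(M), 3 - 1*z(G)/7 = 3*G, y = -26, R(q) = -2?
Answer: -488250/3011 ≈ -162.16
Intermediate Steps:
k(g, w) = -1/2 (k(g, w) = 1/(-2) = -1/2)
O = 51/2 (O = -1/2 - 1*(-26) = -1/2 + 26 = 51/2 ≈ 25.500)
z(G) = 21 - 21*G
P(M, D) = 21 - 21*M
P(51, O)*(465/3011) = (21 - 21*51)*(465/3011) = (21 - 1071)*(465*(1/3011)) = -1050*465/3011 = -488250/3011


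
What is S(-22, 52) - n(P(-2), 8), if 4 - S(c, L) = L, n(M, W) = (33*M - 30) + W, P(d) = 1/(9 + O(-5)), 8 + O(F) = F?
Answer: -71/4 ≈ -17.750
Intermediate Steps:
O(F) = -8 + F
P(d) = -¼ (P(d) = 1/(9 + (-8 - 5)) = 1/(9 - 13) = 1/(-4) = -¼)
n(M, W) = -30 + W + 33*M (n(M, W) = (-30 + 33*M) + W = -30 + W + 33*M)
S(c, L) = 4 - L
S(-22, 52) - n(P(-2), 8) = (4 - 1*52) - (-30 + 8 + 33*(-¼)) = (4 - 52) - (-30 + 8 - 33/4) = -48 - 1*(-121/4) = -48 + 121/4 = -71/4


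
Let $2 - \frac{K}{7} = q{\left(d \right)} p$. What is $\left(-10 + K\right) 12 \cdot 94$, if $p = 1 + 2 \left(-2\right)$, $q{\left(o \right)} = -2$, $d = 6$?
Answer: $-42864$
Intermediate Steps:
$p = -3$ ($p = 1 - 4 = -3$)
$K = -28$ ($K = 14 - 7 \left(\left(-2\right) \left(-3\right)\right) = 14 - 42 = -28$)
$\left(-10 + K\right) 12 \cdot 94 = \left(-10 - 28\right) 12 \cdot 94 = \left(-38\right) 12 \cdot 94 = \left(-456\right) 94 = -42864$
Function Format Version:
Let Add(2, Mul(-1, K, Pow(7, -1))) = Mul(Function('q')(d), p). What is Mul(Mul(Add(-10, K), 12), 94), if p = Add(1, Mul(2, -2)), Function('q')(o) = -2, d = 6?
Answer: -42864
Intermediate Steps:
p = -3 (p = Add(1, -4) = -3)
K = -28 (K = Add(14, Mul(-7, Mul(-2, -3))) = Add(14, Mul(-7, 6)) = Add(14, -42) = -28)
Mul(Mul(Add(-10, K), 12), 94) = Mul(Mul(Add(-10, -28), 12), 94) = Mul(Mul(-38, 12), 94) = Mul(-456, 94) = -42864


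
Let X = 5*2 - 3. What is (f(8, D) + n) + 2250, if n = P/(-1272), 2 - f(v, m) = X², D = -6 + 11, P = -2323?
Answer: 2804539/1272 ≈ 2204.8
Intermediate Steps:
D = 5
X = 7 (X = 10 - 3 = 7)
f(v, m) = -47 (f(v, m) = 2 - 1*7² = 2 - 1*49 = 2 - 49 = -47)
n = 2323/1272 (n = -2323/(-1272) = -2323*(-1/1272) = 2323/1272 ≈ 1.8263)
(f(8, D) + n) + 2250 = (-47 + 2323/1272) + 2250 = -57461/1272 + 2250 = 2804539/1272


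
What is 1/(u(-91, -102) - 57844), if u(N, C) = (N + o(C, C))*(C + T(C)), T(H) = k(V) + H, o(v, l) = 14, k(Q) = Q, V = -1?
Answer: -1/42059 ≈ -2.3776e-5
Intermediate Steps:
T(H) = -1 + H
u(N, C) = (-1 + 2*C)*(14 + N) (u(N, C) = (N + 14)*(C + (-1 + C)) = (14 + N)*(-1 + 2*C) = (-1 + 2*C)*(14 + N))
1/(u(-91, -102) - 57844) = 1/((-14 - 1*(-91) + 28*(-102) + 2*(-102)*(-91)) - 57844) = 1/((-14 + 91 - 2856 + 18564) - 57844) = 1/(15785 - 57844) = 1/(-42059) = -1/42059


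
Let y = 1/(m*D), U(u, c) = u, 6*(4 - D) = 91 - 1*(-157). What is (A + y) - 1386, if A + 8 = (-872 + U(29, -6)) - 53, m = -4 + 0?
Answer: -1025917/448 ≈ -2290.0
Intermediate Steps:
m = -4
D = -112/3 (D = 4 - (91 - 1*(-157))/6 = 4 - (91 + 157)/6 = 4 - 1/6*248 = 4 - 124/3 = -112/3 ≈ -37.333)
y = 3/448 (y = 1/(-4*(-112/3)) = 1/(448/3) = 3/448 ≈ 0.0066964)
A = -904 (A = -8 + ((-872 + 29) - 53) = -8 + (-843 - 53) = -8 - 896 = -904)
(A + y) - 1386 = (-904 + 3/448) - 1386 = -404989/448 - 1386 = -1025917/448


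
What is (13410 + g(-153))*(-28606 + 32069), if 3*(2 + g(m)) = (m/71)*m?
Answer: 3323686973/71 ≈ 4.6812e+7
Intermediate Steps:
g(m) = -2 + m**2/213 (g(m) = -2 + ((m/71)*m)/3 = -2 + (m**2/71)/3 = -2 + m**2/213)
(13410 + g(-153))*(-28606 + 32069) = (13410 + (-2 + (1/213)*(-153)**2))*(-28606 + 32069) = (13410 + (-2 + (1/213)*23409))*3463 = (13410 + (-2 + 7803/71))*3463 = (13410 + 7661/71)*3463 = (959771/71)*3463 = 3323686973/71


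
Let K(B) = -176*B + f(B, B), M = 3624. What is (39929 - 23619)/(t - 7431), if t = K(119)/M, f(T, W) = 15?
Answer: -59107440/26950873 ≈ -2.1932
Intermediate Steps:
K(B) = 15 - 176*B (K(B) = -176*B + 15 = 15 - 176*B)
t = -20929/3624 (t = (15 - 176*119)/3624 = (15 - 20944)*(1/3624) = -20929*1/3624 = -20929/3624 ≈ -5.7751)
(39929 - 23619)/(t - 7431) = (39929 - 23619)/(-20929/3624 - 7431) = 16310/(-26950873/3624) = 16310*(-3624/26950873) = -59107440/26950873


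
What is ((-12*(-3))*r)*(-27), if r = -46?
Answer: 44712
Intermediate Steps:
((-12*(-3))*r)*(-27) = (-12*(-3)*(-46))*(-27) = (36*(-46))*(-27) = -1656*(-27) = 44712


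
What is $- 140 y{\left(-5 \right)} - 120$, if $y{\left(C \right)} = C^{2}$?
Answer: $-3620$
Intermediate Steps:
$- 140 y{\left(-5 \right)} - 120 = - 140 \left(-5\right)^{2} - 120 = \left(-140\right) 25 - 120 = -3500 - 120 = -3620$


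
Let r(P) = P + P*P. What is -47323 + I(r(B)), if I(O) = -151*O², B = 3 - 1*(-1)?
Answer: -107723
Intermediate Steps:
B = 4 (B = 3 + 1 = 4)
r(P) = P + P²
-47323 + I(r(B)) = -47323 - 151*16*(1 + 4)² = -47323 - 151*(4*5)² = -47323 - 151*20² = -47323 - 151*400 = -47323 - 60400 = -107723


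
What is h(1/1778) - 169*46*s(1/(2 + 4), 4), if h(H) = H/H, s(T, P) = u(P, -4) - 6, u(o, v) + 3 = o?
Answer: 38871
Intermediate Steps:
u(o, v) = -3 + o
s(T, P) = -9 + P (s(T, P) = (-3 + P) - 6 = -9 + P)
h(H) = 1
h(1/1778) - 169*46*s(1/(2 + 4), 4) = 1 - 169*46*(-9 + 4) = 1 - 7774*(-5) = 1 - 1*(-38870) = 1 + 38870 = 38871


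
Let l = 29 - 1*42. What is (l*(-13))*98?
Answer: 16562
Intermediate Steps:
l = -13 (l = 29 - 42 = -13)
(l*(-13))*98 = -13*(-13)*98 = 169*98 = 16562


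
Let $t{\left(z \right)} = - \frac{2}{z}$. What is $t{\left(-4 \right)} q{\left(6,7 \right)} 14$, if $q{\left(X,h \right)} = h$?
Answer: $49$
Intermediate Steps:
$t{\left(-4 \right)} q{\left(6,7 \right)} 14 = - \frac{2}{-4} \cdot 7 \cdot 14 = \left(-2\right) \left(- \frac{1}{4}\right) 7 \cdot 14 = \frac{1}{2} \cdot 7 \cdot 14 = \frac{7}{2} \cdot 14 = 49$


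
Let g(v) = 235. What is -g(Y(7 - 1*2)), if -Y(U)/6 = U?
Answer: -235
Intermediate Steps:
Y(U) = -6*U
-g(Y(7 - 1*2)) = -1*235 = -235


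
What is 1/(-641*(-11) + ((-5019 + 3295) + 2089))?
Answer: 1/7416 ≈ 0.00013484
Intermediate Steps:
1/(-641*(-11) + ((-5019 + 3295) + 2089)) = 1/(7051 + (-1724 + 2089)) = 1/(7051 + 365) = 1/7416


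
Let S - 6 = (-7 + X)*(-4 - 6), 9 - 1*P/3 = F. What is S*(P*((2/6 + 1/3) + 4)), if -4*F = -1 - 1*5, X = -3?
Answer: 11130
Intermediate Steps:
F = 3/2 (F = -(-1 - 1*5)/4 = -(-1 - 5)/4 = -¼*(-6) = 3/2 ≈ 1.5000)
P = 45/2 (P = 27 - 3*3/2 = 27 - 9/2 = 45/2 ≈ 22.500)
S = 106 (S = 6 + (-7 - 3)*(-4 - 6) = 6 - 10*(-10) = 6 + 100 = 106)
S*(P*((2/6 + 1/3) + 4)) = 106*(45*((2/6 + 1/3) + 4)/2) = 106*(45*((2*(⅙) + 1*(⅓)) + 4)/2) = 106*(45*((⅓ + ⅓) + 4)/2) = 106*(45*(⅔ + 4)/2) = 106*((45/2)*(14/3)) = 106*105 = 11130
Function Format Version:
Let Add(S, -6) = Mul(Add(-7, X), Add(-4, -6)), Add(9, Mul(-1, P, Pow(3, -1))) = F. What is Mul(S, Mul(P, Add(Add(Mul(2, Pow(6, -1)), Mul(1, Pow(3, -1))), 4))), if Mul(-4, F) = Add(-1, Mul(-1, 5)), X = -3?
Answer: 11130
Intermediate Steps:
F = Rational(3, 2) (F = Mul(Rational(-1, 4), Add(-1, Mul(-1, 5))) = Mul(Rational(-1, 4), Add(-1, -5)) = Mul(Rational(-1, 4), -6) = Rational(3, 2) ≈ 1.5000)
P = Rational(45, 2) (P = Add(27, Mul(-3, Rational(3, 2))) = Add(27, Rational(-9, 2)) = Rational(45, 2) ≈ 22.500)
S = 106 (S = Add(6, Mul(Add(-7, -3), Add(-4, -6))) = Add(6, Mul(-10, -10)) = Add(6, 100) = 106)
Mul(S, Mul(P, Add(Add(Mul(2, Pow(6, -1)), Mul(1, Pow(3, -1))), 4))) = Mul(106, Mul(Rational(45, 2), Add(Add(Mul(2, Pow(6, -1)), Mul(1, Pow(3, -1))), 4))) = Mul(106, Mul(Rational(45, 2), Add(Add(Mul(2, Rational(1, 6)), Mul(1, Rational(1, 3))), 4))) = Mul(106, Mul(Rational(45, 2), Add(Add(Rational(1, 3), Rational(1, 3)), 4))) = Mul(106, Mul(Rational(45, 2), Add(Rational(2, 3), 4))) = Mul(106, Mul(Rational(45, 2), Rational(14, 3))) = Mul(106, 105) = 11130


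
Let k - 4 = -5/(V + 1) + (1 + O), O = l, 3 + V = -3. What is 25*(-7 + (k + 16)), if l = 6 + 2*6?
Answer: 825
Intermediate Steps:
V = -6 (V = -3 - 3 = -6)
l = 18 (l = 6 + 12 = 18)
O = 18
k = 24 (k = 4 + (-5/(-6 + 1) + (1 + 18)) = 4 + (-5/(-5) + 19) = 4 + (-⅕*(-5) + 19) = 4 + (1 + 19) = 4 + 20 = 24)
25*(-7 + (k + 16)) = 25*(-7 + (24 + 16)) = 25*(-7 + 40) = 25*33 = 825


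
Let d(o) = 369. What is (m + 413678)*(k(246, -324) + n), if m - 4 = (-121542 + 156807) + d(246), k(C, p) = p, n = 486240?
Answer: 218329833456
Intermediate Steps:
m = 35638 (m = 4 + ((-121542 + 156807) + 369) = 4 + (35265 + 369) = 4 + 35634 = 35638)
(m + 413678)*(k(246, -324) + n) = (35638 + 413678)*(-324 + 486240) = 449316*485916 = 218329833456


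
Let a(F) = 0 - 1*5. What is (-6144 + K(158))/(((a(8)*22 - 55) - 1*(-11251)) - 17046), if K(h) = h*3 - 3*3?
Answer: 5679/5960 ≈ 0.95285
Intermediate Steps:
a(F) = -5 (a(F) = 0 - 5 = -5)
K(h) = -9 + 3*h (K(h) = 3*h - 9 = -9 + 3*h)
(-6144 + K(158))/(((a(8)*22 - 55) - 1*(-11251)) - 17046) = (-6144 + (-9 + 3*158))/(((-5*22 - 55) - 1*(-11251)) - 17046) = (-6144 + (-9 + 474))/(((-110 - 55) + 11251) - 17046) = (-6144 + 465)/((-165 + 11251) - 17046) = -5679/(11086 - 17046) = -5679/(-5960) = -5679*(-1/5960) = 5679/5960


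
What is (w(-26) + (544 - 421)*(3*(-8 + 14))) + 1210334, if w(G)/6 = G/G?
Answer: 1212554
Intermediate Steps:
w(G) = 6 (w(G) = 6*(G/G) = 6*1 = 6)
(w(-26) + (544 - 421)*(3*(-8 + 14))) + 1210334 = (6 + (544 - 421)*(3*(-8 + 14))) + 1210334 = (6 + 123*(3*6)) + 1210334 = (6 + 123*18) + 1210334 = (6 + 2214) + 1210334 = 2220 + 1210334 = 1212554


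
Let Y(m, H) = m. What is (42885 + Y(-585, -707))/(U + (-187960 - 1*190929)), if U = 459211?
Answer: 7050/13387 ≈ 0.52663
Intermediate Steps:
(42885 + Y(-585, -707))/(U + (-187960 - 1*190929)) = (42885 - 585)/(459211 + (-187960 - 1*190929)) = 42300/(459211 + (-187960 - 190929)) = 42300/(459211 - 378889) = 42300/80322 = 42300*(1/80322) = 7050/13387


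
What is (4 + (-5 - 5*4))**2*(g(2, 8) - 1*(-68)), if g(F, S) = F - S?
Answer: 27342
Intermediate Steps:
(4 + (-5 - 5*4))**2*(g(2, 8) - 1*(-68)) = (4 + (-5 - 5*4))**2*((2 - 1*8) - 1*(-68)) = (4 + (-5 - 20))**2*((2 - 8) + 68) = (4 - 25)**2*(-6 + 68) = (-21)**2*62 = 441*62 = 27342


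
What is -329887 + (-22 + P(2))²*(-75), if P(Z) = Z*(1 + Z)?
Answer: -349087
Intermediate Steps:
-329887 + (-22 + P(2))²*(-75) = -329887 + (-22 + 2*(1 + 2))²*(-75) = -329887 + (-22 + 2*3)²*(-75) = -329887 + (-22 + 6)²*(-75) = -329887 + (-16)²*(-75) = -329887 + 256*(-75) = -329887 - 19200 = -349087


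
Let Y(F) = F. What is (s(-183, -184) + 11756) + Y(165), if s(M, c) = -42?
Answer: 11879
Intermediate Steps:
(s(-183, -184) + 11756) + Y(165) = (-42 + 11756) + 165 = 11714 + 165 = 11879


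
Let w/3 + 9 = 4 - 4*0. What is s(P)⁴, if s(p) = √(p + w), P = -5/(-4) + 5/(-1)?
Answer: 5625/16 ≈ 351.56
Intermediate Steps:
w = -15 (w = -27 + 3*(4 - 4*0) = -27 + 3*(4 + 0) = -27 + 3*4 = -27 + 12 = -15)
P = -15/4 (P = -5*(-¼) + 5*(-1) = 5/4 - 5 = -15/4 ≈ -3.7500)
s(p) = √(-15 + p) (s(p) = √(p - 15) = √(-15 + p))
s(P)⁴ = (√(-15 - 15/4))⁴ = (√(-75/4))⁴ = (5*I*√3/2)⁴ = 5625/16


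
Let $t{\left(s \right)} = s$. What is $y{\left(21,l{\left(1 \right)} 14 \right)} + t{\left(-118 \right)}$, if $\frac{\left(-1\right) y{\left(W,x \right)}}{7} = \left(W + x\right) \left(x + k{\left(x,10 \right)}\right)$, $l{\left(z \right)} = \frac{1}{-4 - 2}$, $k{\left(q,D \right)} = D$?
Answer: $- \frac{10078}{9} \approx -1119.8$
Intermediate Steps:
$l{\left(z \right)} = - \frac{1}{6}$ ($l{\left(z \right)} = \frac{1}{-6} = - \frac{1}{6}$)
$y{\left(W,x \right)} = - 7 \left(10 + x\right) \left(W + x\right)$ ($y{\left(W,x \right)} = - 7 \left(W + x\right) \left(x + 10\right) = - 7 \left(W + x\right) \left(10 + x\right) = - 7 \left(10 + x\right) \left(W + x\right)$)
$y{\left(21,l{\left(1 \right)} 14 \right)} + t{\left(-118 \right)} = \left(\left(-70\right) 21 - 70 \left(\left(- \frac{1}{6}\right) 14\right) - 7 \left(\left(- \frac{1}{6}\right) 14\right)^{2} - 147 \left(\left(- \frac{1}{6}\right) 14\right)\right) - 118 = \left(-1470 - - \frac{490}{3} - 7 \left(- \frac{7}{3}\right)^{2} - 147 \left(- \frac{7}{3}\right)\right) - 118 = \left(-1470 + \frac{490}{3} - \frac{343}{9} + 343\right) - 118 = - \frac{9016}{9} - 118 = - \frac{10078}{9}$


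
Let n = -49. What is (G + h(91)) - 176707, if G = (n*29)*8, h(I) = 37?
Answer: -188038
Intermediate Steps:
G = -11368 (G = -49*29*8 = -1421*8 = -11368)
(G + h(91)) - 176707 = (-11368 + 37) - 176707 = -11331 - 176707 = -188038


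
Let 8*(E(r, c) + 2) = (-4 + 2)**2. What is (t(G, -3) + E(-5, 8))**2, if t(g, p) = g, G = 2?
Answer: 1/4 ≈ 0.25000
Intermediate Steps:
E(r, c) = -3/2 (E(r, c) = -2 + (-4 + 2)**2/8 = -2 + (1/8)*(-2)**2 = -2 + (1/8)*4 = -2 + 1/2 = -3/2)
(t(G, -3) + E(-5, 8))**2 = (2 - 3/2)**2 = (1/2)**2 = 1/4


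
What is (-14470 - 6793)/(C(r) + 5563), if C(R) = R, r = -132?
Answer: -21263/5431 ≈ -3.9151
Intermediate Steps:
(-14470 - 6793)/(C(r) + 5563) = (-14470 - 6793)/(-132 + 5563) = -21263/5431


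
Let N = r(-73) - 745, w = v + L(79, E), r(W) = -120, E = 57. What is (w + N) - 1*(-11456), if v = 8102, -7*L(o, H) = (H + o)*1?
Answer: 130715/7 ≈ 18674.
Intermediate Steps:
L(o, H) = -H/7 - o/7 (L(o, H) = -(H + o)/7 = -H/7 - o/7)
w = 56578/7 (w = 8102 + (-⅐*57 - ⅐*79) = 8102 + (-57/7 - 79/7) = 8102 - 136/7 = 56578/7 ≈ 8082.6)
N = -865 (N = -120 - 745 = -865)
(w + N) - 1*(-11456) = (56578/7 - 865) - 1*(-11456) = 50523/7 + 11456 = 130715/7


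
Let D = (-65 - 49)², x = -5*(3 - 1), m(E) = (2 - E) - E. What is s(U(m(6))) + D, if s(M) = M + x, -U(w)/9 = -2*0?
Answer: 12986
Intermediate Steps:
m(E) = 2 - 2*E
x = -10 (x = -5*2 = -10)
U(w) = 0 (U(w) = -(-18)*0 = -9*0 = 0)
s(M) = -10 + M (s(M) = M - 10 = -10 + M)
D = 12996 (D = (-114)² = 12996)
s(U(m(6))) + D = (-10 + 0) + 12996 = -10 + 12996 = 12986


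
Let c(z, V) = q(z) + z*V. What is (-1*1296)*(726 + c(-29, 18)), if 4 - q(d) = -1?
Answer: -270864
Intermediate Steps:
q(d) = 5 (q(d) = 4 - 1*(-1) = 4 + 1 = 5)
c(z, V) = 5 + V*z (c(z, V) = 5 + z*V = 5 + V*z)
(-1*1296)*(726 + c(-29, 18)) = (-1*1296)*(726 + (5 + 18*(-29))) = -1296*(726 + (5 - 522)) = -1296*(726 - 517) = -1296*209 = -270864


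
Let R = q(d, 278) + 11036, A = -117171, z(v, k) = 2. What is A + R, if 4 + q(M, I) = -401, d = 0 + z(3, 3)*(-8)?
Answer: -106540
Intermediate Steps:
d = -16 (d = 0 + 2*(-8) = 0 - 16 = -16)
q(M, I) = -405 (q(M, I) = -4 - 401 = -405)
R = 10631 (R = -405 + 11036 = 10631)
A + R = -117171 + 10631 = -106540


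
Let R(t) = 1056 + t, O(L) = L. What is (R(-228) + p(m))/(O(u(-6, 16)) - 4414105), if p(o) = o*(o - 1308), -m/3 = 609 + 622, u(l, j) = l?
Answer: -18469521/4414111 ≈ -4.1842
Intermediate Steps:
m = -3693 (m = -3*(609 + 622) = -3*1231 = -3693)
p(o) = o*(-1308 + o)
(R(-228) + p(m))/(O(u(-6, 16)) - 4414105) = ((1056 - 228) - 3693*(-1308 - 3693))/(-6 - 4414105) = (828 - 3693*(-5001))/(-4414111) = (828 + 18468693)*(-1/4414111) = 18469521*(-1/4414111) = -18469521/4414111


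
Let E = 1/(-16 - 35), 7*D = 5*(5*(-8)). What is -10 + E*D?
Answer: -3370/357 ≈ -9.4398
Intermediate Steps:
D = -200/7 (D = (5*(5*(-8)))/7 = (5*(-40))/7 = (⅐)*(-200) = -200/7 ≈ -28.571)
E = -1/51 (E = 1/(-51) = -1/51 ≈ -0.019608)
-10 + E*D = -10 - 1/51*(-200/7) = -10 + 200/357 = -3370/357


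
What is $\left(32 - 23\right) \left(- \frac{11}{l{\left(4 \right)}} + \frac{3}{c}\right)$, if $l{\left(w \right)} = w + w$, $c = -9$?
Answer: $- \frac{123}{8} \approx -15.375$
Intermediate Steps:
$l{\left(w \right)} = 2 w$
$\left(32 - 23\right) \left(- \frac{11}{l{\left(4 \right)}} + \frac{3}{c}\right) = \left(32 - 23\right) \left(- \frac{11}{2 \cdot 4} + \frac{3}{-9}\right) = 9 \left(- \frac{11}{8} + 3 \left(- \frac{1}{9}\right)\right) = 9 \left(\left(-11\right) \frac{1}{8} - \frac{1}{3}\right) = 9 \left(- \frac{11}{8} - \frac{1}{3}\right) = 9 \left(- \frac{41}{24}\right) = - \frac{123}{8}$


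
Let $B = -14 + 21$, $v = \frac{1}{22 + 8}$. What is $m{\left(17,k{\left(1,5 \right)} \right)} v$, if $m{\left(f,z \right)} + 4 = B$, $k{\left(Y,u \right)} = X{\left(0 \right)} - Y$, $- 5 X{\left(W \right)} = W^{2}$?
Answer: $\frac{1}{10} \approx 0.1$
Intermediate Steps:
$X{\left(W \right)} = - \frac{W^{2}}{5}$
$k{\left(Y,u \right)} = - Y$ ($k{\left(Y,u \right)} = - \frac{0^{2}}{5} - Y = \left(- \frac{1}{5}\right) 0 - Y = 0 - Y = - Y$)
$v = \frac{1}{30} \approx 0.033333$
$B = 7$
$m{\left(f,z \right)} = 3$ ($m{\left(f,z \right)} = -4 + 7 = 3$)
$m{\left(17,k{\left(1,5 \right)} \right)} v = 3 \cdot \frac{1}{30} = \frac{1}{10}$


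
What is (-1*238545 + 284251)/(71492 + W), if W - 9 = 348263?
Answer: 22853/209882 ≈ 0.10889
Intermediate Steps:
W = 348272 (W = 9 + 348263 = 348272)
(-1*238545 + 284251)/(71492 + W) = (-1*238545 + 284251)/(71492 + 348272) = (-238545 + 284251)/419764 = 45706*(1/419764) = 22853/209882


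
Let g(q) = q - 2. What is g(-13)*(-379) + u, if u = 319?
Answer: 6004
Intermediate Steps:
g(q) = -2 + q
g(-13)*(-379) + u = (-2 - 13)*(-379) + 319 = -15*(-379) + 319 = 5685 + 319 = 6004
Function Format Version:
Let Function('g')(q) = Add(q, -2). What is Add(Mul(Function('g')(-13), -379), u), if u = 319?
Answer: 6004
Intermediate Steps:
Function('g')(q) = Add(-2, q)
Add(Mul(Function('g')(-13), -379), u) = Add(Mul(Add(-2, -13), -379), 319) = Add(Mul(-15, -379), 319) = Add(5685, 319) = 6004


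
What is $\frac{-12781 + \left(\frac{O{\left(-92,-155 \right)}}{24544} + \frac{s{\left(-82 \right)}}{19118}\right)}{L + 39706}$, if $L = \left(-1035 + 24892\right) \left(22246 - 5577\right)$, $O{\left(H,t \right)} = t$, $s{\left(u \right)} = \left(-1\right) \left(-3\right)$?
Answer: $- \frac{2998629767805}{93309645922379744} \approx -3.2136 \cdot 10^{-5}$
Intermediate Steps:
$s{\left(u \right)} = 3$
$L = 397672333$ ($L = 23857 \cdot 16669 = 397672333$)
$\frac{-12781 + \left(\frac{O{\left(-92,-155 \right)}}{24544} + \frac{s{\left(-82 \right)}}{19118}\right)}{L + 39706} = \frac{-12781 + \left(- \frac{155}{24544} + \frac{3}{19118}\right)}{397672333 + 39706} = \frac{-12781 + \left(\left(-155\right) \frac{1}{24544} + 3 \cdot \frac{1}{19118}\right)}{397712039} = \left(-12781 + \left(- \frac{155}{24544} + \frac{3}{19118}\right)\right) \frac{1}{397712039} = \left(-12781 - \frac{1444829}{234616096}\right) \frac{1}{397712039} = \left(- \frac{2998629767805}{234616096}\right) \frac{1}{397712039} = - \frac{2998629767805}{93309645922379744}$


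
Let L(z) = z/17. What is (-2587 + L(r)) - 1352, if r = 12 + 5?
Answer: -3938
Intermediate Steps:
r = 17
L(z) = z/17 (L(z) = z*(1/17) = z/17)
(-2587 + L(r)) - 1352 = (-2587 + (1/17)*17) - 1352 = (-2587 + 1) - 1352 = -2586 - 1352 = -3938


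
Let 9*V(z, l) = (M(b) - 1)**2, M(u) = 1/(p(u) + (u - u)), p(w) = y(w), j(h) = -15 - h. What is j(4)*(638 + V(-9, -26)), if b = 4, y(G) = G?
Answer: -193971/16 ≈ -12123.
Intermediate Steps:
p(w) = w
M(u) = 1/u (M(u) = 1/(u + (u - u)) = 1/(u + 0) = 1/u)
V(z, l) = 1/16 (V(z, l) = (1/4 - 1)**2/9 = (-3/4)**2/9 = (1/9)*(9/16) = 1/16)
j(4)*(638 + V(-9, -26)) = (-15 - 1*4)*(638 + 1/16) = (-15 - 4)*(10209/16) = -19*10209/16 = -193971/16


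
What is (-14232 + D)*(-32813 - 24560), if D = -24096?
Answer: 2198992344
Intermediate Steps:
(-14232 + D)*(-32813 - 24560) = (-14232 - 24096)*(-32813 - 24560) = -38328*(-57373) = 2198992344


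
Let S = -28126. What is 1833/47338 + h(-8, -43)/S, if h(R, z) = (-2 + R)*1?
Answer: 26014169/665714294 ≈ 0.039077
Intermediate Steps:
h(R, z) = -2 + R
1833/47338 + h(-8, -43)/S = 1833/47338 + (-2 - 8)/(-28126) = 1833*(1/47338) - 10*(-1/28126) = 1833/47338 + 5/14063 = 26014169/665714294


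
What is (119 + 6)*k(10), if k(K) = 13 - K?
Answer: 375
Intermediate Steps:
(119 + 6)*k(10) = (119 + 6)*(13 - 1*10) = 125*(13 - 10) = 125*3 = 375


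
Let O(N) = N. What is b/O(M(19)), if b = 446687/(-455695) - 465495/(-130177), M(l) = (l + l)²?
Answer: 76987685213/42829767786830 ≈ 0.0017975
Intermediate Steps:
M(l) = 4*l² (M(l) = (2*l)² = 4*l²)
b = 153975370426/59321008015 (b = 446687*(-1/455695) - 465495*(-1/130177) = -446687/455695 + 465495/130177 = 153975370426/59321008015 ≈ 2.5956)
b/O(M(19)) = 153975370426/(59321008015*((4*19²))) = 153975370426/(59321008015*((4*361))) = (153975370426/59321008015)/1444 = (153975370426/59321008015)*(1/1444) = 76987685213/42829767786830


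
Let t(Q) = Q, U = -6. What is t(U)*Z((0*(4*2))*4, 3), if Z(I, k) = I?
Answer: 0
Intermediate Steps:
t(U)*Z((0*(4*2))*4, 3) = -6*0*(4*2)*4 = -6*0*8*4 = -0*4 = -6*0 = 0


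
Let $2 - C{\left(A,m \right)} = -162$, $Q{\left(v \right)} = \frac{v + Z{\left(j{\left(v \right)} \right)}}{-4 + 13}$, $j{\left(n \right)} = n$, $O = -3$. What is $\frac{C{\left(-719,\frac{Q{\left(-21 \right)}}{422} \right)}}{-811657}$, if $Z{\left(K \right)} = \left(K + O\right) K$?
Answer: $- \frac{164}{811657} \approx -0.00020206$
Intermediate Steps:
$Z{\left(K \right)} = K \left(-3 + K\right)$ ($Z{\left(K \right)} = \left(K - 3\right) K = \left(-3 + K\right) K = K \left(-3 + K\right)$)
$Q{\left(v \right)} = \frac{v}{9} + \frac{v \left(-3 + v\right)}{9}$ ($Q{\left(v \right)} = \frac{v + v \left(-3 + v\right)}{-4 + 13} = \frac{v + v \left(-3 + v\right)}{9} = \left(v + v \left(-3 + v\right)\right) \frac{1}{9} = \frac{v}{9} + \frac{v \left(-3 + v\right)}{9}$)
$C{\left(A,m \right)} = 164$ ($C{\left(A,m \right)} = 2 - -162 = 2 + 162 = 164$)
$\frac{C{\left(-719,\frac{Q{\left(-21 \right)}}{422} \right)}}{-811657} = \frac{164}{-811657} = 164 \left(- \frac{1}{811657}\right) = - \frac{164}{811657}$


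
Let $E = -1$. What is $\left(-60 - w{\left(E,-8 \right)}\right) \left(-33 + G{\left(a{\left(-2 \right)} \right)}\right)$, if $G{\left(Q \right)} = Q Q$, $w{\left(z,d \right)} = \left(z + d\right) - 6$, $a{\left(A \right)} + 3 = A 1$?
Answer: $360$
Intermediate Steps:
$a{\left(A \right)} = -3 + A$ ($a{\left(A \right)} = -3 + A 1 = -3 + A$)
$w{\left(z,d \right)} = -6 + d + z$ ($w{\left(z,d \right)} = \left(d + z\right) - 6 = -6 + d + z$)
$G{\left(Q \right)} = Q^{2}$
$\left(-60 - w{\left(E,-8 \right)}\right) \left(-33 + G{\left(a{\left(-2 \right)} \right)}\right) = \left(-60 - \left(-6 - 8 - 1\right)\right) \left(-33 + \left(-3 - 2\right)^{2}\right) = \left(-60 - -15\right) \left(-33 + \left(-5\right)^{2}\right) = \left(-60 + 15\right) \left(-33 + 25\right) = \left(-45\right) \left(-8\right) = 360$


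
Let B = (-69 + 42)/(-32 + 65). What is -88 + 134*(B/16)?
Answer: -8347/88 ≈ -94.852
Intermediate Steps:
B = -9/11 (B = -27/33 = -27*1/33 = -9/11 ≈ -0.81818)
-88 + 134*(B/16) = -88 + 134*(-9/11/16) = -88 + 134*(-9/11*1/16) = -88 + 134*(-9/176) = -88 - 603/88 = -8347/88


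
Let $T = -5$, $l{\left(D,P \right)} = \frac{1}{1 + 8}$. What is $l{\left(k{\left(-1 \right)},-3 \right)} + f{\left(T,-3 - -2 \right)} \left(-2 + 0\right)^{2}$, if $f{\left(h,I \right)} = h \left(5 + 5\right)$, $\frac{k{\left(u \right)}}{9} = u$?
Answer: $- \frac{1799}{9} \approx -199.89$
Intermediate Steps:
$k{\left(u \right)} = 9 u$
$l{\left(D,P \right)} = \frac{1}{9}$
$f{\left(h,I \right)} = 10 h$ ($f{\left(h,I \right)} = h 10 = 10 h$)
$l{\left(k{\left(-1 \right)},-3 \right)} + f{\left(T,-3 - -2 \right)} \left(-2 + 0\right)^{2} = \frac{1}{9} + 10 \left(-5\right) \left(-2 + 0\right)^{2} = \frac{1}{9} - 50 \left(-2\right)^{2} = \frac{1}{9} - 200 = - \frac{1799}{9}$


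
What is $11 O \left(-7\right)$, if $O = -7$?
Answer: $539$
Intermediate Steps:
$11 O \left(-7\right) = 11 \left(-7\right) \left(-7\right) = \left(-77\right) \left(-7\right) = 539$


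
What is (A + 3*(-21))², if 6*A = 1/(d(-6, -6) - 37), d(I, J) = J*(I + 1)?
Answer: 7006609/1764 ≈ 3972.0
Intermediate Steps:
d(I, J) = J*(1 + I)
A = -1/42 (A = 1/(6*(-6*(1 - 6) - 37)) = 1/(6*(-6*(-5) - 37)) = 1/(6*(30 - 37)) = (⅙)/(-7) = (⅙)*(-⅐) = -1/42 ≈ -0.023810)
(A + 3*(-21))² = (-1/42 + 3*(-21))² = (-1/42 - 63)² = (-2647/42)² = 7006609/1764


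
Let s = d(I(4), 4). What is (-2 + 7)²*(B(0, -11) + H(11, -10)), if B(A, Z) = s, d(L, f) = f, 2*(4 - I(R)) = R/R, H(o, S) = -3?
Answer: 25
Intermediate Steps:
I(R) = 7/2 (I(R) = 4 - R/(2*R) = 4 - ½*1 = 4 - ½ = 7/2)
s = 4
B(A, Z) = 4
(-2 + 7)²*(B(0, -11) + H(11, -10)) = (-2 + 7)²*(4 - 3) = 5²*1 = 25*1 = 25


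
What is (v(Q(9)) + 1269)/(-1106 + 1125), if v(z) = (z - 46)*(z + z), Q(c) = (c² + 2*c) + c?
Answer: 14661/19 ≈ 771.63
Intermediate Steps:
Q(c) = c² + 3*c
v(z) = 2*z*(-46 + z) (v(z) = (-46 + z)*(2*z) = 2*z*(-46 + z))
(v(Q(9)) + 1269)/(-1106 + 1125) = (2*(9*(3 + 9))*(-46 + 9*(3 + 9)) + 1269)/(-1106 + 1125) = (2*(9*12)*(-46 + 9*12) + 1269)/19 = (2*108*(-46 + 108) + 1269)*(1/19) = (2*108*62 + 1269)*(1/19) = (13392 + 1269)*(1/19) = 14661*(1/19) = 14661/19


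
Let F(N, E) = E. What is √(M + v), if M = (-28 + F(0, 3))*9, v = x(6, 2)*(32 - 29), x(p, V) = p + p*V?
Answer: 3*I*√19 ≈ 13.077*I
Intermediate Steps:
x(p, V) = p + V*p
v = 54 (v = (6*(1 + 2))*(32 - 29) = (6*3)*3 = 18*3 = 54)
M = -225 (M = (-28 + 3)*9 = -25*9 = -225)
√(M + v) = √(-225 + 54) = √(-171) = 3*I*√19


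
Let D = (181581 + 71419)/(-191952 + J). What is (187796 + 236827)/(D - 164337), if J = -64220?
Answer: -27194130789/10524697741 ≈ -2.5838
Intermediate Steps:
D = -63250/64043 (D = (181581 + 71419)/(-191952 - 64220) = 253000/(-256172) = 253000*(-1/256172) = -63250/64043 ≈ -0.98762)
(187796 + 236827)/(D - 164337) = (187796 + 236827)/(-63250/64043 - 164337) = 424623/(-10524697741/64043) = 424623*(-64043/10524697741) = -27194130789/10524697741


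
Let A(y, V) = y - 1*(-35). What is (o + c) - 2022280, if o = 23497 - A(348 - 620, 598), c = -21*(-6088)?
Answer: -1870698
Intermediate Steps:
A(y, V) = 35 + y (A(y, V) = y + 35 = 35 + y)
c = 127848
o = 23734 (o = 23497 - (35 + (348 - 620)) = 23497 - (35 - 272) = 23497 - 1*(-237) = 23497 + 237 = 23734)
(o + c) - 2022280 = (23734 + 127848) - 2022280 = 151582 - 2022280 = -1870698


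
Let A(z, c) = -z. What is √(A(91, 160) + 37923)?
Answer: 2*√9458 ≈ 194.50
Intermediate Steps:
√(A(91, 160) + 37923) = √(-1*91 + 37923) = √(-91 + 37923) = √37832 = 2*√9458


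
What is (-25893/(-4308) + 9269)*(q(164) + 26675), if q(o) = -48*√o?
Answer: 355282057625/1436 - 319653960*√41/359 ≈ 2.4171e+8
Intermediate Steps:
(-25893/(-4308) + 9269)*(q(164) + 26675) = (-25893/(-4308) + 9269)*(-96*√41 + 26675) = (-25893*(-1/4308) + 9269)*(-96*√41 + 26675) = (8631/1436 + 9269)*(-96*√41 + 26675) = 13318915*(26675 - 96*√41)/1436 = 355282057625/1436 - 319653960*√41/359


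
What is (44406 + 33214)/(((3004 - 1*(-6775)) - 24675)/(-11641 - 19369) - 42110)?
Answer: -85964150/46636293 ≈ -1.8433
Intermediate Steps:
(44406 + 33214)/(((3004 - 1*(-6775)) - 24675)/(-11641 - 19369) - 42110) = 77620/(((3004 + 6775) - 24675)/(-31010) - 42110) = 77620/((9779 - 24675)*(-1/31010) - 42110) = 77620/(-14896*(-1/31010) - 42110) = 77620/(1064/2215 - 42110) = 77620/(-93272586/2215) = 77620*(-2215/93272586) = -85964150/46636293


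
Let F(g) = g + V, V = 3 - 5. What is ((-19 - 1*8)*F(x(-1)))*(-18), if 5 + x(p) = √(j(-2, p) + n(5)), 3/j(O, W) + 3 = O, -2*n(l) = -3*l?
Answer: -3402 + 243*√690/5 ≈ -2125.4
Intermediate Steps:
n(l) = 3*l/2 (n(l) = -(-3)*l/2 = 3*l/2)
j(O, W) = 3/(-3 + O)
V = -2
x(p) = -5 + √690/10 (x(p) = -5 + √(3/(-3 - 2) + (3/2)*5) = -5 + √(3/(-5) + 15/2) = -5 + √(3*(-⅕) + 15/2) = -5 + √(-⅗ + 15/2) = -5 + √(69/10) = -5 + √690/10)
F(g) = -2 + g (F(g) = g - 2 = -2 + g)
((-19 - 1*8)*F(x(-1)))*(-18) = ((-19 - 1*8)*(-2 + (-5 + √690/10)))*(-18) = ((-19 - 8)*(-7 + √690/10))*(-18) = -27*(-7 + √690/10)*(-18) = (189 - 27*√690/10)*(-18) = -3402 + 243*√690/5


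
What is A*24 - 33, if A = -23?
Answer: -585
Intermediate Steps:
A*24 - 33 = -23*24 - 33 = -552 - 33 = -585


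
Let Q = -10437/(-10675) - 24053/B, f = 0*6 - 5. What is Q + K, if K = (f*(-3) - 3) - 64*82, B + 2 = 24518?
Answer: -195757935869/37386900 ≈ -5236.0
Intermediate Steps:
f = -5 (f = 0 - 5 = -5)
B = 24516 (B = -2 + 24518 = 24516)
K = -5236 (K = (-5*(-3) - 3) - 64*82 = (15 - 3) - 5248 = 12 - 5248 = -5236)
Q = -127469/37386900 (Q = -10437/(-10675) - 24053/24516 = -10437*(-1/10675) - 24053*1/24516 = 1491/1525 - 24053/24516 = -127469/37386900 ≈ -0.0034095)
Q + K = -127469/37386900 - 5236 = -195757935869/37386900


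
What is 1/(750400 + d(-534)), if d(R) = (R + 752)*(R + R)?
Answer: 1/517576 ≈ 1.9321e-6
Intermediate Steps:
d(R) = 2*R*(752 + R) (d(R) = (752 + R)*(2*R) = 2*R*(752 + R))
1/(750400 + d(-534)) = 1/(750400 + 2*(-534)*(752 - 534)) = 1/(750400 + 2*(-534)*218) = 1/(750400 - 232824) = 1/517576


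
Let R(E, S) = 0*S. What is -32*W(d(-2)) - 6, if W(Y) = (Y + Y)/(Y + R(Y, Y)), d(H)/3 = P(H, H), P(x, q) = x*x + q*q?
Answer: -70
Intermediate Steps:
R(E, S) = 0
P(x, q) = q**2 + x**2 (P(x, q) = x**2 + q**2 = q**2 + x**2)
d(H) = 6*H**2 (d(H) = 3*(H**2 + H**2) = 3*(2*H**2) = 6*H**2)
W(Y) = 2 (W(Y) = (Y + Y)/(Y + 0) = (2*Y)/Y = 2)
-32*W(d(-2)) - 6 = -32*2 - 6 = -64 - 6 = -70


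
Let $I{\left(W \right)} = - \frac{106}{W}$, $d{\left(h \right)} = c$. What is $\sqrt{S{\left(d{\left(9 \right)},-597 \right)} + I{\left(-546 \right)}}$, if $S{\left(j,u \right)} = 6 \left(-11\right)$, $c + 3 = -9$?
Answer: $\frac{i \sqrt{4904445}}{273} \approx 8.1121 i$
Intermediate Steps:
$c = -12$ ($c = -3 - 9 = -12$)
$d{\left(h \right)} = -12$
$S{\left(j,u \right)} = -66$
$\sqrt{S{\left(d{\left(9 \right)},-597 \right)} + I{\left(-546 \right)}} = \sqrt{-66 - \frac{106}{-546}} = \sqrt{-66 - - \frac{53}{273}} = \sqrt{-66 + \frac{53}{273}} = \sqrt{- \frac{17965}{273}} = \frac{i \sqrt{4904445}}{273}$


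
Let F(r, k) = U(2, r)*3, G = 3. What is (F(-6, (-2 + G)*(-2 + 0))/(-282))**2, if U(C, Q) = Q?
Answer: 9/2209 ≈ 0.0040742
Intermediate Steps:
F(r, k) = 3*r (F(r, k) = r*3 = 3*r)
(F(-6, (-2 + G)*(-2 + 0))/(-282))**2 = ((3*(-6))/(-282))**2 = (-18*(-1/282))**2 = (3/47)**2 = 9/2209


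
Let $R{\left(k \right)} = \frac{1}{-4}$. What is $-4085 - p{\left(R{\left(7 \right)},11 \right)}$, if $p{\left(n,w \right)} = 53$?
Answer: $-4138$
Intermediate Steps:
$R{\left(k \right)} = - \frac{1}{4}$
$-4085 - p{\left(R{\left(7 \right)},11 \right)} = -4085 - 53 = -4138$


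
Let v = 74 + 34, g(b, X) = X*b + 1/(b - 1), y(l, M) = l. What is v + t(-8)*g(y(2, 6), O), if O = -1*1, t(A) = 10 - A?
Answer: 90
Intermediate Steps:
O = -1
g(b, X) = 1/(-1 + b) + X*b (g(b, X) = X*b + 1/(-1 + b) = 1/(-1 + b) + X*b)
v = 108
v + t(-8)*g(y(2, 6), O) = 108 + (10 - 1*(-8))*((1 - 1*2² - 1*(-1)*2)/(-1 + 2)) = 108 + (10 + 8)*((1 - 1*4 + 2)/1) = 108 + 18*(1*(1 - 4 + 2)) = 108 + 18*(1*(-1)) = 108 + 18*(-1) = 108 - 18 = 90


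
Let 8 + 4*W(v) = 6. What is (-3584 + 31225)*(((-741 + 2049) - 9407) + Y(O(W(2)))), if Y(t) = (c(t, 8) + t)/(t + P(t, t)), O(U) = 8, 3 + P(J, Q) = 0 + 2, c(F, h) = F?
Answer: -1566608957/7 ≈ -2.2380e+8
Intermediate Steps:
W(v) = -1/2 (W(v) = -2 + (1/4)*6 = -2 + 3/2 = -1/2)
P(J, Q) = -1 (P(J, Q) = -3 + (0 + 2) = -3 + 2 = -1)
Y(t) = 2*t/(-1 + t) (Y(t) = (t + t)/(t - 1) = (2*t)/(-1 + t) = 2*t/(-1 + t))
(-3584 + 31225)*(((-741 + 2049) - 9407) + Y(O(W(2)))) = (-3584 + 31225)*(((-741 + 2049) - 9407) + 2*8/(-1 + 8)) = 27641*((1308 - 9407) + 2*8/7) = 27641*(-8099 + 2*8*(1/7)) = 27641*(-8099 + 16/7) = 27641*(-56677/7) = -1566608957/7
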